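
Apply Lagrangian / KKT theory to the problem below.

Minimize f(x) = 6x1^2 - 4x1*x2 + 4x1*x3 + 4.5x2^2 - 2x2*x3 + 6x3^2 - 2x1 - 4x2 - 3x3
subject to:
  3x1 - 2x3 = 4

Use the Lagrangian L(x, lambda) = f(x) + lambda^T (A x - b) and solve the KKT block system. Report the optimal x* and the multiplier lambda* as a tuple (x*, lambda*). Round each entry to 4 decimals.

Form the Lagrangian:
  L(x, lambda) = (1/2) x^T Q x + c^T x + lambda^T (A x - b)
Stationarity (grad_x L = 0): Q x + c + A^T lambda = 0.
Primal feasibility: A x = b.

This gives the KKT block system:
  [ Q   A^T ] [ x     ]   [-c ]
  [ A    0  ] [ lambda ] = [ b ]

Solving the linear system:
  x*      = (1.1085, 0.8622, -0.3372)
  lambda* = (-2.1683)
  f(x*)   = 2.0095

x* = (1.1085, 0.8622, -0.3372), lambda* = (-2.1683)


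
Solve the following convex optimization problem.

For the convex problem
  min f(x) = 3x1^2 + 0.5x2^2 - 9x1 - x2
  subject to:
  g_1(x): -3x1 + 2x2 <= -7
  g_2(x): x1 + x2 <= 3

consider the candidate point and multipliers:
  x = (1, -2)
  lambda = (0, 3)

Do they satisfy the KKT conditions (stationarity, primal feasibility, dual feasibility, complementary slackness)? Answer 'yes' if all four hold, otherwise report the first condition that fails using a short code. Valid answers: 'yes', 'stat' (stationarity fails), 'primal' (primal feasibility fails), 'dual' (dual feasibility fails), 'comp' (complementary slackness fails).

Gradient of f: grad f(x) = Q x + c = (-3, -3)
Constraint values g_i(x) = a_i^T x - b_i:
  g_1((1, -2)) = 0
  g_2((1, -2)) = -4
Stationarity residual: grad f(x) + sum_i lambda_i a_i = (0, 0)
  -> stationarity OK
Primal feasibility (all g_i <= 0): OK
Dual feasibility (all lambda_i >= 0): OK
Complementary slackness (lambda_i * g_i(x) = 0 for all i): FAILS

Verdict: the first failing condition is complementary_slackness -> comp.

comp


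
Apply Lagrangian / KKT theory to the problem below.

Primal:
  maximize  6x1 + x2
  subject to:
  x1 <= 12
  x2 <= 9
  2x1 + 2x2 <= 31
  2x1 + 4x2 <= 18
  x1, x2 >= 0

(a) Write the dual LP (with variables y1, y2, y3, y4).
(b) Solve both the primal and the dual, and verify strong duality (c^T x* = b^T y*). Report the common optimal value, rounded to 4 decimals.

The standard primal-dual pair for 'max c^T x s.t. A x <= b, x >= 0' is:
  Dual:  min b^T y  s.t.  A^T y >= c,  y >= 0.

So the dual LP is:
  minimize  12y1 + 9y2 + 31y3 + 18y4
  subject to:
    y1 + 2y3 + 2y4 >= 6
    y2 + 2y3 + 4y4 >= 1
    y1, y2, y3, y4 >= 0

Solving the primal: x* = (9, 0).
  primal value c^T x* = 54.
Solving the dual: y* = (0, 0, 0, 3).
  dual value b^T y* = 54.
Strong duality: c^T x* = b^T y*. Confirmed.

54


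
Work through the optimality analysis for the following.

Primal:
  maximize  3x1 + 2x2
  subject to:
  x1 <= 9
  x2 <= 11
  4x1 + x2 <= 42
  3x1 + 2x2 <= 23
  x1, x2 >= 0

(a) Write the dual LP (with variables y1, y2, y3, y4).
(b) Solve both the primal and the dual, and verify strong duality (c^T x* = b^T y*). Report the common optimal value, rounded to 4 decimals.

The standard primal-dual pair for 'max c^T x s.t. A x <= b, x >= 0' is:
  Dual:  min b^T y  s.t.  A^T y >= c,  y >= 0.

So the dual LP is:
  minimize  9y1 + 11y2 + 42y3 + 23y4
  subject to:
    y1 + 4y3 + 3y4 >= 3
    y2 + y3 + 2y4 >= 2
    y1, y2, y3, y4 >= 0

Solving the primal: x* = (7.6667, 0).
  primal value c^T x* = 23.
Solving the dual: y* = (0, 0, 0, 1).
  dual value b^T y* = 23.
Strong duality: c^T x* = b^T y*. Confirmed.

23


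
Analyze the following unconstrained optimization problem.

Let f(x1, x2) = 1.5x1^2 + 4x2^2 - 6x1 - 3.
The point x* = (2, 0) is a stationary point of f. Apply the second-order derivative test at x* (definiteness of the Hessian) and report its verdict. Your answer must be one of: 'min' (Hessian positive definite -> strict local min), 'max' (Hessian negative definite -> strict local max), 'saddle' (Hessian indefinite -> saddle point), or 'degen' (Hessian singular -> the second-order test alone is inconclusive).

Compute the Hessian H = grad^2 f:
  H = [[3, 0], [0, 8]]
Verify stationarity: grad f(x*) = H x* + g = (0, 0).
Eigenvalues of H: 3, 8.
Both eigenvalues > 0, so H is positive definite -> x* is a strict local min.

min


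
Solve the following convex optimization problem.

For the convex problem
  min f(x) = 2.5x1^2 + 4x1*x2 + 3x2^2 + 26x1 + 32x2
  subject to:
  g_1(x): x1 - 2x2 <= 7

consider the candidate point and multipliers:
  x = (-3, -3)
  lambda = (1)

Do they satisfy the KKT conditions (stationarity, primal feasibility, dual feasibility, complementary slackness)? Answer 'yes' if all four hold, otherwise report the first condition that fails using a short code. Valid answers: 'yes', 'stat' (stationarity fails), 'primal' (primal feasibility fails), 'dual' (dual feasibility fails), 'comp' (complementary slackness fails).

Gradient of f: grad f(x) = Q x + c = (-1, 2)
Constraint values g_i(x) = a_i^T x - b_i:
  g_1((-3, -3)) = -4
Stationarity residual: grad f(x) + sum_i lambda_i a_i = (0, 0)
  -> stationarity OK
Primal feasibility (all g_i <= 0): OK
Dual feasibility (all lambda_i >= 0): OK
Complementary slackness (lambda_i * g_i(x) = 0 for all i): FAILS

Verdict: the first failing condition is complementary_slackness -> comp.

comp


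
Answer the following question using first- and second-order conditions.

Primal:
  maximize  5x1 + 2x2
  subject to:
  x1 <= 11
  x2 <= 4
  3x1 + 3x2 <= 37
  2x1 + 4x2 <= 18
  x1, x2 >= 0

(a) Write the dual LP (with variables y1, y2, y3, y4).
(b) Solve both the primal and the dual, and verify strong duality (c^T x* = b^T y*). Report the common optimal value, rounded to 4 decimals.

The standard primal-dual pair for 'max c^T x s.t. A x <= b, x >= 0' is:
  Dual:  min b^T y  s.t.  A^T y >= c,  y >= 0.

So the dual LP is:
  minimize  11y1 + 4y2 + 37y3 + 18y4
  subject to:
    y1 + 3y3 + 2y4 >= 5
    y2 + 3y3 + 4y4 >= 2
    y1, y2, y3, y4 >= 0

Solving the primal: x* = (9, 0).
  primal value c^T x* = 45.
Solving the dual: y* = (0, 0, 0, 2.5).
  dual value b^T y* = 45.
Strong duality: c^T x* = b^T y*. Confirmed.

45


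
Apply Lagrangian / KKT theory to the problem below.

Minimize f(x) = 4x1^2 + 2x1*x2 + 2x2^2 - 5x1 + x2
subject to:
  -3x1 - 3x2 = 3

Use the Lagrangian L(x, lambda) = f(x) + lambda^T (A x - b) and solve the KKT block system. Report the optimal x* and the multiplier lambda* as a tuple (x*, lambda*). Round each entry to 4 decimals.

Form the Lagrangian:
  L(x, lambda) = (1/2) x^T Q x + c^T x + lambda^T (A x - b)
Stationarity (grad_x L = 0): Q x + c + A^T lambda = 0.
Primal feasibility: A x = b.

This gives the KKT block system:
  [ Q   A^T ] [ x     ]   [-c ]
  [ A    0  ] [ lambda ] = [ b ]

Solving the linear system:
  x*      = (0.5, -1.5)
  lambda* = (-1.3333)
  f(x*)   = 0

x* = (0.5, -1.5), lambda* = (-1.3333)


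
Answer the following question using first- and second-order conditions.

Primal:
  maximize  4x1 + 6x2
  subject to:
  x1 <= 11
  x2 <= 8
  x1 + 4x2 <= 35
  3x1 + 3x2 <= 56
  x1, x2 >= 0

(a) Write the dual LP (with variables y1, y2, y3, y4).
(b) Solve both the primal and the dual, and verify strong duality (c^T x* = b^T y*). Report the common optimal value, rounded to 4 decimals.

The standard primal-dual pair for 'max c^T x s.t. A x <= b, x >= 0' is:
  Dual:  min b^T y  s.t.  A^T y >= c,  y >= 0.

So the dual LP is:
  minimize  11y1 + 8y2 + 35y3 + 56y4
  subject to:
    y1 + y3 + 3y4 >= 4
    y2 + 4y3 + 3y4 >= 6
    y1, y2, y3, y4 >= 0

Solving the primal: x* = (11, 6).
  primal value c^T x* = 80.
Solving the dual: y* = (2.5, 0, 1.5, 0).
  dual value b^T y* = 80.
Strong duality: c^T x* = b^T y*. Confirmed.

80


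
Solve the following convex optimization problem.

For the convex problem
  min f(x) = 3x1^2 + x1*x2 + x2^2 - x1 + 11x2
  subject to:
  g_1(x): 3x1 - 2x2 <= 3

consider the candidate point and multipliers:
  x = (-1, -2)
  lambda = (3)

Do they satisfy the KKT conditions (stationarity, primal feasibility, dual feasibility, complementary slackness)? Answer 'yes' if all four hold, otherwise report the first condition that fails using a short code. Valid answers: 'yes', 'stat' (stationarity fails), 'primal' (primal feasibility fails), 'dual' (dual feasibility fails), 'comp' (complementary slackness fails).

Gradient of f: grad f(x) = Q x + c = (-9, 6)
Constraint values g_i(x) = a_i^T x - b_i:
  g_1((-1, -2)) = -2
Stationarity residual: grad f(x) + sum_i lambda_i a_i = (0, 0)
  -> stationarity OK
Primal feasibility (all g_i <= 0): OK
Dual feasibility (all lambda_i >= 0): OK
Complementary slackness (lambda_i * g_i(x) = 0 for all i): FAILS

Verdict: the first failing condition is complementary_slackness -> comp.

comp


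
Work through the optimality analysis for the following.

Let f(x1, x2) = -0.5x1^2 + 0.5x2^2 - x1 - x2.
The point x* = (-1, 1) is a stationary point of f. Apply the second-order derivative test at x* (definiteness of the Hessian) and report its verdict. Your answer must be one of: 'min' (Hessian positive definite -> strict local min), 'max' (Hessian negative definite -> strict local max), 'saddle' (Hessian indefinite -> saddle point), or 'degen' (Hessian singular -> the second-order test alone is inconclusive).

Compute the Hessian H = grad^2 f:
  H = [[-1, 0], [0, 1]]
Verify stationarity: grad f(x*) = H x* + g = (0, 0).
Eigenvalues of H: -1, 1.
Eigenvalues have mixed signs, so H is indefinite -> x* is a saddle point.

saddle


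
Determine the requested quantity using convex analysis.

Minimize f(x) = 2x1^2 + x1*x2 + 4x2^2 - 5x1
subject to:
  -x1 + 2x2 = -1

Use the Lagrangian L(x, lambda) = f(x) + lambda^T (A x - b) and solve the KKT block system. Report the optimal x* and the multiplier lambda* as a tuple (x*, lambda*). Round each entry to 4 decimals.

Form the Lagrangian:
  L(x, lambda) = (1/2) x^T Q x + c^T x + lambda^T (A x - b)
Stationarity (grad_x L = 0): Q x + c + A^T lambda = 0.
Primal feasibility: A x = b.

This gives the KKT block system:
  [ Q   A^T ] [ x     ]   [-c ]
  [ A    0  ] [ lambda ] = [ b ]

Solving the linear system:
  x*      = (1.0714, 0.0357)
  lambda* = (-0.6786)
  f(x*)   = -3.0179

x* = (1.0714, 0.0357), lambda* = (-0.6786)


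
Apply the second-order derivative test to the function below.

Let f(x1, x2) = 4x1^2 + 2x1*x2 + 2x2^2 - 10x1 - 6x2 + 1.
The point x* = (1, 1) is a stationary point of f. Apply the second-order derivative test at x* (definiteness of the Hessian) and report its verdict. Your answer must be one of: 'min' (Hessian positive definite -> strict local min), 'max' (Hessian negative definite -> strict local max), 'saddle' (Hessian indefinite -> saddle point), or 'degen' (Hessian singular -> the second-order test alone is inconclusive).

Compute the Hessian H = grad^2 f:
  H = [[8, 2], [2, 4]]
Verify stationarity: grad f(x*) = H x* + g = (0, 0).
Eigenvalues of H: 3.1716, 8.8284.
Both eigenvalues > 0, so H is positive definite -> x* is a strict local min.

min


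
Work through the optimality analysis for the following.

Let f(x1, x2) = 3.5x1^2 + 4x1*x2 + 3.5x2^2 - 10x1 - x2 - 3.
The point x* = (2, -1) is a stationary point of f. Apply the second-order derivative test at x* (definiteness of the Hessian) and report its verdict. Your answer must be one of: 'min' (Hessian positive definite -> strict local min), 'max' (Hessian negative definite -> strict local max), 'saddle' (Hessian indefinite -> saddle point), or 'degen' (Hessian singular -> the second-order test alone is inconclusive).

Compute the Hessian H = grad^2 f:
  H = [[7, 4], [4, 7]]
Verify stationarity: grad f(x*) = H x* + g = (0, 0).
Eigenvalues of H: 3, 11.
Both eigenvalues > 0, so H is positive definite -> x* is a strict local min.

min


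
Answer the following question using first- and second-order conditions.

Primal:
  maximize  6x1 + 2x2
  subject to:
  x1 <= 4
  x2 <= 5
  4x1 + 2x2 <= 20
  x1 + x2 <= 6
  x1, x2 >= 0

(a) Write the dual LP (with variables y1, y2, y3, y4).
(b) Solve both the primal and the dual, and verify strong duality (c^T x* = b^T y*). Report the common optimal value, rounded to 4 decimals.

The standard primal-dual pair for 'max c^T x s.t. A x <= b, x >= 0' is:
  Dual:  min b^T y  s.t.  A^T y >= c,  y >= 0.

So the dual LP is:
  minimize  4y1 + 5y2 + 20y3 + 6y4
  subject to:
    y1 + 4y3 + y4 >= 6
    y2 + 2y3 + y4 >= 2
    y1, y2, y3, y4 >= 0

Solving the primal: x* = (4, 2).
  primal value c^T x* = 28.
Solving the dual: y* = (2, 0, 1, 0).
  dual value b^T y* = 28.
Strong duality: c^T x* = b^T y*. Confirmed.

28


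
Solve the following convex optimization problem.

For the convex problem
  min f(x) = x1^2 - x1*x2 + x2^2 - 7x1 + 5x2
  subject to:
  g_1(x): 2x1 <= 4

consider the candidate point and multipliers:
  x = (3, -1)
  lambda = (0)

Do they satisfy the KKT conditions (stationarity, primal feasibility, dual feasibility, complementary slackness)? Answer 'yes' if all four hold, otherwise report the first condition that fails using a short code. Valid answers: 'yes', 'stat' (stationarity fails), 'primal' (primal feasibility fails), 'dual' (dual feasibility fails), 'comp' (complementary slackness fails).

Gradient of f: grad f(x) = Q x + c = (0, 0)
Constraint values g_i(x) = a_i^T x - b_i:
  g_1((3, -1)) = 2
Stationarity residual: grad f(x) + sum_i lambda_i a_i = (0, 0)
  -> stationarity OK
Primal feasibility (all g_i <= 0): FAILS
Dual feasibility (all lambda_i >= 0): OK
Complementary slackness (lambda_i * g_i(x) = 0 for all i): OK

Verdict: the first failing condition is primal_feasibility -> primal.

primal


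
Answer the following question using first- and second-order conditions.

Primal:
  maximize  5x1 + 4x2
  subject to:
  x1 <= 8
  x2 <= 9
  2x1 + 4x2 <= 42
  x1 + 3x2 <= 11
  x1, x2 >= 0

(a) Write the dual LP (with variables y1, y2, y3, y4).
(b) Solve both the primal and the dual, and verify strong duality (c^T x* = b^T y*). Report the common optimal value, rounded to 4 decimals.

The standard primal-dual pair for 'max c^T x s.t. A x <= b, x >= 0' is:
  Dual:  min b^T y  s.t.  A^T y >= c,  y >= 0.

So the dual LP is:
  minimize  8y1 + 9y2 + 42y3 + 11y4
  subject to:
    y1 + 2y3 + y4 >= 5
    y2 + 4y3 + 3y4 >= 4
    y1, y2, y3, y4 >= 0

Solving the primal: x* = (8, 1).
  primal value c^T x* = 44.
Solving the dual: y* = (3.6667, 0, 0, 1.3333).
  dual value b^T y* = 44.
Strong duality: c^T x* = b^T y*. Confirmed.

44


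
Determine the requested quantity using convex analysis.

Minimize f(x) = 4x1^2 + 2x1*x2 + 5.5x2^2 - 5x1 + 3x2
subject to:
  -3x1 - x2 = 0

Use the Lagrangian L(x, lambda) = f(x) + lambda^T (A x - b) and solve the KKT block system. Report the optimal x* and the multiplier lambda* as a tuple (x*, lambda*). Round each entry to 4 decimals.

Form the Lagrangian:
  L(x, lambda) = (1/2) x^T Q x + c^T x + lambda^T (A x - b)
Stationarity (grad_x L = 0): Q x + c + A^T lambda = 0.
Primal feasibility: A x = b.

This gives the KKT block system:
  [ Q   A^T ] [ x     ]   [-c ]
  [ A    0  ] [ lambda ] = [ b ]

Solving the linear system:
  x*      = (0.1474, -0.4421)
  lambda* = (-1.5684)
  f(x*)   = -1.0316

x* = (0.1474, -0.4421), lambda* = (-1.5684)


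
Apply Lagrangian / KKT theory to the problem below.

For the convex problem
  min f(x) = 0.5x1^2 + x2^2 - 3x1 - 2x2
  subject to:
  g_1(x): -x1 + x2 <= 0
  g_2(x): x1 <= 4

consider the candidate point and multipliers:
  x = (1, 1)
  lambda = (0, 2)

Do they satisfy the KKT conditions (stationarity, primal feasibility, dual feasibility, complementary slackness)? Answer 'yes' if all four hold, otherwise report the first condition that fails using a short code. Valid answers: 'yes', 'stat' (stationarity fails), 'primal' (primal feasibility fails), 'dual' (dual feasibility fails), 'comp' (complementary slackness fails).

Gradient of f: grad f(x) = Q x + c = (-2, 0)
Constraint values g_i(x) = a_i^T x - b_i:
  g_1((1, 1)) = 0
  g_2((1, 1)) = -3
Stationarity residual: grad f(x) + sum_i lambda_i a_i = (0, 0)
  -> stationarity OK
Primal feasibility (all g_i <= 0): OK
Dual feasibility (all lambda_i >= 0): OK
Complementary slackness (lambda_i * g_i(x) = 0 for all i): FAILS

Verdict: the first failing condition is complementary_slackness -> comp.

comp


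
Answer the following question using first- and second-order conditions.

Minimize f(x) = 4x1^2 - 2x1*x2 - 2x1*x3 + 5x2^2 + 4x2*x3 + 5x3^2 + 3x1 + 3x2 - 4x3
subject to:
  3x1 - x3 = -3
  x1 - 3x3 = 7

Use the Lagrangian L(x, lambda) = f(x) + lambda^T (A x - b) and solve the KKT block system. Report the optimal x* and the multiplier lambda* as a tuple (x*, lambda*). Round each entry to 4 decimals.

Form the Lagrangian:
  L(x, lambda) = (1/2) x^T Q x + c^T x + lambda^T (A x - b)
Stationarity (grad_x L = 0): Q x + c + A^T lambda = 0.
Primal feasibility: A x = b.

This gives the KKT block system:
  [ Q   A^T ] [ x     ]   [-c ]
  [ A    0  ] [ lambda ] = [ b ]

Solving the linear system:
  x*      = (-2, 0.5, -3)
  lambda* = (6.5, -11.5)
  f(x*)   = 53.75

x* = (-2, 0.5, -3), lambda* = (6.5, -11.5)


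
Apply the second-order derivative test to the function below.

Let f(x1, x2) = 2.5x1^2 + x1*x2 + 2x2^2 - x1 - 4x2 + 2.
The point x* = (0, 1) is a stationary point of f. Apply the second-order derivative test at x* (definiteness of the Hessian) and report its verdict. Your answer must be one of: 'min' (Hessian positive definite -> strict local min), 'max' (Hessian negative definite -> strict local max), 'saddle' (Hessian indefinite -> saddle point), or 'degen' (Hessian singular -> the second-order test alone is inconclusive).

Compute the Hessian H = grad^2 f:
  H = [[5, 1], [1, 4]]
Verify stationarity: grad f(x*) = H x* + g = (0, 0).
Eigenvalues of H: 3.382, 5.618.
Both eigenvalues > 0, so H is positive definite -> x* is a strict local min.

min


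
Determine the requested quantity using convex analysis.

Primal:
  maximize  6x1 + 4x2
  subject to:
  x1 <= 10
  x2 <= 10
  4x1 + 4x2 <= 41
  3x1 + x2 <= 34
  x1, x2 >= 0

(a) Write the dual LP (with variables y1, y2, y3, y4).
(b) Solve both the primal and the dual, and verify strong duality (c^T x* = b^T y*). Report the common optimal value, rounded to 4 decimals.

The standard primal-dual pair for 'max c^T x s.t. A x <= b, x >= 0' is:
  Dual:  min b^T y  s.t.  A^T y >= c,  y >= 0.

So the dual LP is:
  minimize  10y1 + 10y2 + 41y3 + 34y4
  subject to:
    y1 + 4y3 + 3y4 >= 6
    y2 + 4y3 + y4 >= 4
    y1, y2, y3, y4 >= 0

Solving the primal: x* = (10, 0.25).
  primal value c^T x* = 61.
Solving the dual: y* = (2, 0, 1, 0).
  dual value b^T y* = 61.
Strong duality: c^T x* = b^T y*. Confirmed.

61


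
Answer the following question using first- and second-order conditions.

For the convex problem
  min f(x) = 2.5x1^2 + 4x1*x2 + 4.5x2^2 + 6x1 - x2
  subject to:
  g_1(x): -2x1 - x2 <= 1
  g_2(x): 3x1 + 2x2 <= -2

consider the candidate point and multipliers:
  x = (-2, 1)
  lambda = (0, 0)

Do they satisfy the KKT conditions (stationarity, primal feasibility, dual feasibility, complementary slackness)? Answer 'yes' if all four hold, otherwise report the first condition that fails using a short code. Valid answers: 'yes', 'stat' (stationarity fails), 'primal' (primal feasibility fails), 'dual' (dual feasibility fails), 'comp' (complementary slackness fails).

Gradient of f: grad f(x) = Q x + c = (0, 0)
Constraint values g_i(x) = a_i^T x - b_i:
  g_1((-2, 1)) = 2
  g_2((-2, 1)) = -2
Stationarity residual: grad f(x) + sum_i lambda_i a_i = (0, 0)
  -> stationarity OK
Primal feasibility (all g_i <= 0): FAILS
Dual feasibility (all lambda_i >= 0): OK
Complementary slackness (lambda_i * g_i(x) = 0 for all i): OK

Verdict: the first failing condition is primal_feasibility -> primal.

primal


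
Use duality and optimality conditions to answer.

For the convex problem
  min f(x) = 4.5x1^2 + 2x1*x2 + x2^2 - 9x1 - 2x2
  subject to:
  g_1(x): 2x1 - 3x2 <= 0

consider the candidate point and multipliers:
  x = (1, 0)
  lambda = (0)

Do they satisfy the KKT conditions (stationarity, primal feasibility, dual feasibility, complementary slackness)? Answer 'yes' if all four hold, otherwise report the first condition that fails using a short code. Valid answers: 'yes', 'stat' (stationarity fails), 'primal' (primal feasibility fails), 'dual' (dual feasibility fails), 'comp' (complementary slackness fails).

Gradient of f: grad f(x) = Q x + c = (0, 0)
Constraint values g_i(x) = a_i^T x - b_i:
  g_1((1, 0)) = 2
Stationarity residual: grad f(x) + sum_i lambda_i a_i = (0, 0)
  -> stationarity OK
Primal feasibility (all g_i <= 0): FAILS
Dual feasibility (all lambda_i >= 0): OK
Complementary slackness (lambda_i * g_i(x) = 0 for all i): OK

Verdict: the first failing condition is primal_feasibility -> primal.

primal


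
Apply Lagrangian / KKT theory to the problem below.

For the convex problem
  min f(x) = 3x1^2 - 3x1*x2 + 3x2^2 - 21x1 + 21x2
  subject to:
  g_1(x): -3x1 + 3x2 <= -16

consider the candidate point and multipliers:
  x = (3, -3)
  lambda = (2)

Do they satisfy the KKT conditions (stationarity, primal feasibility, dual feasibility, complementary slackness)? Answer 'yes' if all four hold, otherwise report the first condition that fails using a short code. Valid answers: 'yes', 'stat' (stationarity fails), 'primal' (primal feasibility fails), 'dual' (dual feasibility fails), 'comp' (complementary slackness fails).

Gradient of f: grad f(x) = Q x + c = (6, -6)
Constraint values g_i(x) = a_i^T x - b_i:
  g_1((3, -3)) = -2
Stationarity residual: grad f(x) + sum_i lambda_i a_i = (0, 0)
  -> stationarity OK
Primal feasibility (all g_i <= 0): OK
Dual feasibility (all lambda_i >= 0): OK
Complementary slackness (lambda_i * g_i(x) = 0 for all i): FAILS

Verdict: the first failing condition is complementary_slackness -> comp.

comp


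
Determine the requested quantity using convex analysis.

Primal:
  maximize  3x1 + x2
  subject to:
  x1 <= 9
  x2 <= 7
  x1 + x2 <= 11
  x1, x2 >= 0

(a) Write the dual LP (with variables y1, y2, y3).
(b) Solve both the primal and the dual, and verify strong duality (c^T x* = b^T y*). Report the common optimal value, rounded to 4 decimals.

The standard primal-dual pair for 'max c^T x s.t. A x <= b, x >= 0' is:
  Dual:  min b^T y  s.t.  A^T y >= c,  y >= 0.

So the dual LP is:
  minimize  9y1 + 7y2 + 11y3
  subject to:
    y1 + y3 >= 3
    y2 + y3 >= 1
    y1, y2, y3 >= 0

Solving the primal: x* = (9, 2).
  primal value c^T x* = 29.
Solving the dual: y* = (2, 0, 1).
  dual value b^T y* = 29.
Strong duality: c^T x* = b^T y*. Confirmed.

29


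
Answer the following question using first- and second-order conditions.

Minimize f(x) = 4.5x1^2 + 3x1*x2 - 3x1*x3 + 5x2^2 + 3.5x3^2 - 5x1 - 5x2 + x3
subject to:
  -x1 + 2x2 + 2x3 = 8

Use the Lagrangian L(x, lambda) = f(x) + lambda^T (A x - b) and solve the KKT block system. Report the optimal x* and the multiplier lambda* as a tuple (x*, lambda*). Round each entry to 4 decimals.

Form the Lagrangian:
  L(x, lambda) = (1/2) x^T Q x + c^T x + lambda^T (A x - b)
Stationarity (grad_x L = 0): Q x + c + A^T lambda = 0.
Primal feasibility: A x = b.

This gives the KKT block system:
  [ Q   A^T ] [ x     ]   [-c ]
  [ A    0  ] [ lambda ] = [ b ]

Solving the linear system:
  x*      = (-0.3386, 2.0498, 1.7809)
  lambda* = (-7.241)
  f(x*)   = 25.5767

x* = (-0.3386, 2.0498, 1.7809), lambda* = (-7.241)


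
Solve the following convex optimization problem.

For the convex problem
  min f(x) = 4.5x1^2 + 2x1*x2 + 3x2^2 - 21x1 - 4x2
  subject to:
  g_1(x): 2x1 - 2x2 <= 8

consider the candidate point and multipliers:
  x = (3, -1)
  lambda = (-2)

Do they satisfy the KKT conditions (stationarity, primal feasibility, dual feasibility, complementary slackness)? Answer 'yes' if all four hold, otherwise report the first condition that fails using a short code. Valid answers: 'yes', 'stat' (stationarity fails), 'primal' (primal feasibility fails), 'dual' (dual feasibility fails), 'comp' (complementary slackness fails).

Gradient of f: grad f(x) = Q x + c = (4, -4)
Constraint values g_i(x) = a_i^T x - b_i:
  g_1((3, -1)) = 0
Stationarity residual: grad f(x) + sum_i lambda_i a_i = (0, 0)
  -> stationarity OK
Primal feasibility (all g_i <= 0): OK
Dual feasibility (all lambda_i >= 0): FAILS
Complementary slackness (lambda_i * g_i(x) = 0 for all i): OK

Verdict: the first failing condition is dual_feasibility -> dual.

dual


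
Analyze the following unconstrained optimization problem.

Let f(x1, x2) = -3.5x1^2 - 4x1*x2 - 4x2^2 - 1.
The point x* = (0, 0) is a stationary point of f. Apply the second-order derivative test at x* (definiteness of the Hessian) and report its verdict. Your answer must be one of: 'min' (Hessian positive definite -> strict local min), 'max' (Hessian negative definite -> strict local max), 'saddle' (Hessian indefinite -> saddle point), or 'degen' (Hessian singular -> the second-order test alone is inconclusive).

Compute the Hessian H = grad^2 f:
  H = [[-7, -4], [-4, -8]]
Verify stationarity: grad f(x*) = H x* + g = (0, 0).
Eigenvalues of H: -11.5311, -3.4689.
Both eigenvalues < 0, so H is negative definite -> x* is a strict local max.

max


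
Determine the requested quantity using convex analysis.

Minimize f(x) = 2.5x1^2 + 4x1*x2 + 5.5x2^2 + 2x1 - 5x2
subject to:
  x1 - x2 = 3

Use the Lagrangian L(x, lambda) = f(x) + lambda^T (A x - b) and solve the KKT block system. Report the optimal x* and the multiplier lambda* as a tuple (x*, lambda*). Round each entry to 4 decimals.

Form the Lagrangian:
  L(x, lambda) = (1/2) x^T Q x + c^T x + lambda^T (A x - b)
Stationarity (grad_x L = 0): Q x + c + A^T lambda = 0.
Primal feasibility: A x = b.

This gives the KKT block system:
  [ Q   A^T ] [ x     ]   [-c ]
  [ A    0  ] [ lambda ] = [ b ]

Solving the linear system:
  x*      = (2, -1)
  lambda* = (-8)
  f(x*)   = 16.5

x* = (2, -1), lambda* = (-8)


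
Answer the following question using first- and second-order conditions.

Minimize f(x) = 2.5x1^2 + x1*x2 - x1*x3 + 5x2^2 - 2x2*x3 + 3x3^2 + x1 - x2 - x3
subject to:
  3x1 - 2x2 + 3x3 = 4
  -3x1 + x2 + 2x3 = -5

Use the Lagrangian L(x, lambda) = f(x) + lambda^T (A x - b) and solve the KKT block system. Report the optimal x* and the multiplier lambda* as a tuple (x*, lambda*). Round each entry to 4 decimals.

Form the Lagrangian:
  L(x, lambda) = (1/2) x^T Q x + c^T x + lambda^T (A x - b)
Stationarity (grad_x L = 0): Q x + c + A^T lambda = 0.
Primal feasibility: A x = b.

This gives the KKT block system:
  [ Q   A^T ] [ x     ]   [-c ]
  [ A    0  ] [ lambda ] = [ b ]

Solving the linear system:
  x*      = (1.3544, -0.3835, -0.2767)
  lambda* = (-0.3725, 2.1825)
  f(x*)   = 7.2085

x* = (1.3544, -0.3835, -0.2767), lambda* = (-0.3725, 2.1825)


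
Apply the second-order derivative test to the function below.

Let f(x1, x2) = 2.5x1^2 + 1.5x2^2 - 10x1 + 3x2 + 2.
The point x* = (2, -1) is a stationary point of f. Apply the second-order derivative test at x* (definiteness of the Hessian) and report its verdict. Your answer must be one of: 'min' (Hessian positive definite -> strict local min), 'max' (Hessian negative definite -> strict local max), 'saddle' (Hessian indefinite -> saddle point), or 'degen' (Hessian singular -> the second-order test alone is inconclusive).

Compute the Hessian H = grad^2 f:
  H = [[5, 0], [0, 3]]
Verify stationarity: grad f(x*) = H x* + g = (0, 0).
Eigenvalues of H: 3, 5.
Both eigenvalues > 0, so H is positive definite -> x* is a strict local min.

min


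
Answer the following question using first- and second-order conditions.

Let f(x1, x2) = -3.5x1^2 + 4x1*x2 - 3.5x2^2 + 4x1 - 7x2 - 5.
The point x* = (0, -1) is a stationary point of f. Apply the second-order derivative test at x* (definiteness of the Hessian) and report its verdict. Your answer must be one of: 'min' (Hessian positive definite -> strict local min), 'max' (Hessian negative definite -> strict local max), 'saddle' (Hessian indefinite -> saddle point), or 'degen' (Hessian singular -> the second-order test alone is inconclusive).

Compute the Hessian H = grad^2 f:
  H = [[-7, 4], [4, -7]]
Verify stationarity: grad f(x*) = H x* + g = (0, 0).
Eigenvalues of H: -11, -3.
Both eigenvalues < 0, so H is negative definite -> x* is a strict local max.

max


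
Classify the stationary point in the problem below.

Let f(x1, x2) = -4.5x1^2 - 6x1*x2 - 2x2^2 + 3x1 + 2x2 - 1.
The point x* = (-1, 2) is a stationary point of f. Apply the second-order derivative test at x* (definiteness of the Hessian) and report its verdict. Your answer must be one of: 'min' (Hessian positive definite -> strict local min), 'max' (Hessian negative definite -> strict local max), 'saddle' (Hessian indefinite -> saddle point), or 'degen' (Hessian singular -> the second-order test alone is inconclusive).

Compute the Hessian H = grad^2 f:
  H = [[-9, -6], [-6, -4]]
Verify stationarity: grad f(x*) = H x* + g = (0, 0).
Eigenvalues of H: -13, 0.
H has a zero eigenvalue (singular; negative semidefinite but not definite), so H is neither positive definite, negative definite, nor indefinite. The second-order test alone is inconclusive -> degen.
(Indeed, f is constant along the null direction of H through x*, so x* is not a strict local extremum.)

degen


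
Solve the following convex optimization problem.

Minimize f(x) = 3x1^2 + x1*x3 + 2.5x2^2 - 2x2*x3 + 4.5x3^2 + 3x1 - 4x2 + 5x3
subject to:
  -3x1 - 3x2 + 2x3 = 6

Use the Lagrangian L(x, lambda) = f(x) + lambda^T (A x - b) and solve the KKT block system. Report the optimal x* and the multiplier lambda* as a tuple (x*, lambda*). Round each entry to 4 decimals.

Form the Lagrangian:
  L(x, lambda) = (1/2) x^T Q x + c^T x + lambda^T (A x - b)
Stationarity (grad_x L = 0): Q x + c + A^T lambda = 0.
Primal feasibility: A x = b.

This gives the KKT block system:
  [ Q   A^T ] [ x     ]   [-c ]
  [ A    0  ] [ lambda ] = [ b ]

Solving the linear system:
  x*      = (-1.5461, -0.4681, -0.0213)
  lambda* = (-2.0993)
  f(x*)   = 4.8617

x* = (-1.5461, -0.4681, -0.0213), lambda* = (-2.0993)


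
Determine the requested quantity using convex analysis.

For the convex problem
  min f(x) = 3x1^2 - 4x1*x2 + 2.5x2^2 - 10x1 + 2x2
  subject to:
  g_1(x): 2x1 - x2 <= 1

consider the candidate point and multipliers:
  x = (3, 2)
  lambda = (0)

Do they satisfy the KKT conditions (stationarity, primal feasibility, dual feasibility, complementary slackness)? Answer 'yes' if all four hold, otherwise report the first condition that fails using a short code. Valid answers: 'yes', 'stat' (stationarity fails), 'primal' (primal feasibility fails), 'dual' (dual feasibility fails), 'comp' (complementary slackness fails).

Gradient of f: grad f(x) = Q x + c = (0, 0)
Constraint values g_i(x) = a_i^T x - b_i:
  g_1((3, 2)) = 3
Stationarity residual: grad f(x) + sum_i lambda_i a_i = (0, 0)
  -> stationarity OK
Primal feasibility (all g_i <= 0): FAILS
Dual feasibility (all lambda_i >= 0): OK
Complementary slackness (lambda_i * g_i(x) = 0 for all i): OK

Verdict: the first failing condition is primal_feasibility -> primal.

primal


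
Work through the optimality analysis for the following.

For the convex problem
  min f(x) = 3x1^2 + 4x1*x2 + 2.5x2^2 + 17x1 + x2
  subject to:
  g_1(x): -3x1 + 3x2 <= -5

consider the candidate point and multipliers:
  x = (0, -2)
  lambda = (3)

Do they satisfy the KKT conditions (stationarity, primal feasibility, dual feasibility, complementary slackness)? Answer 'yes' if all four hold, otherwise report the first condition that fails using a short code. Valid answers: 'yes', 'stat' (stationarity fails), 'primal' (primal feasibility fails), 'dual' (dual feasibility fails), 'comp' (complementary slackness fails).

Gradient of f: grad f(x) = Q x + c = (9, -9)
Constraint values g_i(x) = a_i^T x - b_i:
  g_1((0, -2)) = -1
Stationarity residual: grad f(x) + sum_i lambda_i a_i = (0, 0)
  -> stationarity OK
Primal feasibility (all g_i <= 0): OK
Dual feasibility (all lambda_i >= 0): OK
Complementary slackness (lambda_i * g_i(x) = 0 for all i): FAILS

Verdict: the first failing condition is complementary_slackness -> comp.

comp


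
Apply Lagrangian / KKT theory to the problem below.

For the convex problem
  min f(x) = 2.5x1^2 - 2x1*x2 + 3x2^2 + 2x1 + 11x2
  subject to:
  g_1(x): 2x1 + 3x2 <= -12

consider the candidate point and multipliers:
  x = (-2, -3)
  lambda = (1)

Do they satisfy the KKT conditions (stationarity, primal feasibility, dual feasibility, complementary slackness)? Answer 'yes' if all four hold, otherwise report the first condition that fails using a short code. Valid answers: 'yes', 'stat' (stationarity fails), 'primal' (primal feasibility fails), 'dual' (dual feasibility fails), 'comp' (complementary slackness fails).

Gradient of f: grad f(x) = Q x + c = (-2, -3)
Constraint values g_i(x) = a_i^T x - b_i:
  g_1((-2, -3)) = -1
Stationarity residual: grad f(x) + sum_i lambda_i a_i = (0, 0)
  -> stationarity OK
Primal feasibility (all g_i <= 0): OK
Dual feasibility (all lambda_i >= 0): OK
Complementary slackness (lambda_i * g_i(x) = 0 for all i): FAILS

Verdict: the first failing condition is complementary_slackness -> comp.

comp


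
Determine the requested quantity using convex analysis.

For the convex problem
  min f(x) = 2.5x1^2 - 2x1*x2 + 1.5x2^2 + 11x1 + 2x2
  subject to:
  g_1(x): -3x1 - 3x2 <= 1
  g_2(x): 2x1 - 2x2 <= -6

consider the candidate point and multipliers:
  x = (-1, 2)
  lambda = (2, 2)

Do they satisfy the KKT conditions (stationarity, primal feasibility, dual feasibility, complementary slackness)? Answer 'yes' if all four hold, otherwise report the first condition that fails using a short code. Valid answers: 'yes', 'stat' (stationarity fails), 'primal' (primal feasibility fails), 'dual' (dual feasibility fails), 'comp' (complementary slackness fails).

Gradient of f: grad f(x) = Q x + c = (2, 10)
Constraint values g_i(x) = a_i^T x - b_i:
  g_1((-1, 2)) = -4
  g_2((-1, 2)) = 0
Stationarity residual: grad f(x) + sum_i lambda_i a_i = (0, 0)
  -> stationarity OK
Primal feasibility (all g_i <= 0): OK
Dual feasibility (all lambda_i >= 0): OK
Complementary slackness (lambda_i * g_i(x) = 0 for all i): FAILS

Verdict: the first failing condition is complementary_slackness -> comp.

comp


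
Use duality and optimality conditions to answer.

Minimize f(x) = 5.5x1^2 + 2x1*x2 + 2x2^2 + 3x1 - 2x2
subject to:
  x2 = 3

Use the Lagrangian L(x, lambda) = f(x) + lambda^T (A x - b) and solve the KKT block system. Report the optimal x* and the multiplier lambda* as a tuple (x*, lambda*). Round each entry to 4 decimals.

Form the Lagrangian:
  L(x, lambda) = (1/2) x^T Q x + c^T x + lambda^T (A x - b)
Stationarity (grad_x L = 0): Q x + c + A^T lambda = 0.
Primal feasibility: A x = b.

This gives the KKT block system:
  [ Q   A^T ] [ x     ]   [-c ]
  [ A    0  ] [ lambda ] = [ b ]

Solving the linear system:
  x*      = (-0.8182, 3)
  lambda* = (-8.3636)
  f(x*)   = 8.3182

x* = (-0.8182, 3), lambda* = (-8.3636)


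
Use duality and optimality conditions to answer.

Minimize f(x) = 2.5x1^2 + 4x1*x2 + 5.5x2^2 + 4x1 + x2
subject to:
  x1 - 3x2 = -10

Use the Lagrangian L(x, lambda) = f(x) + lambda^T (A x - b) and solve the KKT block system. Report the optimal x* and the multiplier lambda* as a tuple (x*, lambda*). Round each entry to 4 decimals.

Form the Lagrangian:
  L(x, lambda) = (1/2) x^T Q x + c^T x + lambda^T (A x - b)
Stationarity (grad_x L = 0): Q x + c + A^T lambda = 0.
Primal feasibility: A x = b.

This gives the KKT block system:
  [ Q   A^T ] [ x     ]   [-c ]
  [ A    0  ] [ lambda ] = [ b ]

Solving the linear system:
  x*      = (-3.3625, 2.2125)
  lambda* = (3.9625)
  f(x*)   = 14.1937

x* = (-3.3625, 2.2125), lambda* = (3.9625)


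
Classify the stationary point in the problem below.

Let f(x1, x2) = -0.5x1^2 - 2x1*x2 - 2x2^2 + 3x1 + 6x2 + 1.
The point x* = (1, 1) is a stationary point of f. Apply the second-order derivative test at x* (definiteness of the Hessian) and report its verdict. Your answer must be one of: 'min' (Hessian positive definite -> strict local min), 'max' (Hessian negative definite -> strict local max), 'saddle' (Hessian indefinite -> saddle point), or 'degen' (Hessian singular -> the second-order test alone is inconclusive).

Compute the Hessian H = grad^2 f:
  H = [[-1, -2], [-2, -4]]
Verify stationarity: grad f(x*) = H x* + g = (0, 0).
Eigenvalues of H: -5, 0.
H has a zero eigenvalue (singular; negative semidefinite but not definite), so H is neither positive definite, negative definite, nor indefinite. The second-order test alone is inconclusive -> degen.
(Indeed, f is constant along the null direction of H through x*, so x* is not a strict local extremum.)

degen


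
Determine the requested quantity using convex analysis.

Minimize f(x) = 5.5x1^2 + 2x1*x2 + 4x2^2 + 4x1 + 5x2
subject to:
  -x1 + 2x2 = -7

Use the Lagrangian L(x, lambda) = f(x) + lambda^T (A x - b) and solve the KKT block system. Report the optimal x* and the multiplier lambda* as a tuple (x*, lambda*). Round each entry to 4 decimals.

Form the Lagrangian:
  L(x, lambda) = (1/2) x^T Q x + c^T x + lambda^T (A x - b)
Stationarity (grad_x L = 0): Q x + c + A^T lambda = 0.
Primal feasibility: A x = b.

This gives the KKT block system:
  [ Q   A^T ] [ x     ]   [-c ]
  [ A    0  ] [ lambda ] = [ b ]

Solving the linear system:
  x*      = (0.9667, -3.0167)
  lambda* = (8.6)
  f(x*)   = 24.4917

x* = (0.9667, -3.0167), lambda* = (8.6)


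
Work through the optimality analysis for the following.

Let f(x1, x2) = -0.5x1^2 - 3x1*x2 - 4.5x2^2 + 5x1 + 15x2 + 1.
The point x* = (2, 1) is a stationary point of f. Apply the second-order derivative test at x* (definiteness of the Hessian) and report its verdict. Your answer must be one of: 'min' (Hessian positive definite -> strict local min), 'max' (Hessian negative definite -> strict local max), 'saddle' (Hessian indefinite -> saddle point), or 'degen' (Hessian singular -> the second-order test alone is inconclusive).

Compute the Hessian H = grad^2 f:
  H = [[-1, -3], [-3, -9]]
Verify stationarity: grad f(x*) = H x* + g = (0, 0).
Eigenvalues of H: -10, 0.
H has a zero eigenvalue (singular; negative semidefinite but not definite), so H is neither positive definite, negative definite, nor indefinite. The second-order test alone is inconclusive -> degen.
(Indeed, f is constant along the null direction of H through x*, so x* is not a strict local extremum.)

degen


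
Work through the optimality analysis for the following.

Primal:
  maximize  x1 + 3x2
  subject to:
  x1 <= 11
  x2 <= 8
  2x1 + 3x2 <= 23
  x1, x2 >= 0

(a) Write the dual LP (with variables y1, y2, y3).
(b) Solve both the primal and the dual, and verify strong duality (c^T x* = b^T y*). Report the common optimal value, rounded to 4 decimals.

The standard primal-dual pair for 'max c^T x s.t. A x <= b, x >= 0' is:
  Dual:  min b^T y  s.t.  A^T y >= c,  y >= 0.

So the dual LP is:
  minimize  11y1 + 8y2 + 23y3
  subject to:
    y1 + 2y3 >= 1
    y2 + 3y3 >= 3
    y1, y2, y3 >= 0

Solving the primal: x* = (0, 7.6667).
  primal value c^T x* = 23.
Solving the dual: y* = (0, 0, 1).
  dual value b^T y* = 23.
Strong duality: c^T x* = b^T y*. Confirmed.

23


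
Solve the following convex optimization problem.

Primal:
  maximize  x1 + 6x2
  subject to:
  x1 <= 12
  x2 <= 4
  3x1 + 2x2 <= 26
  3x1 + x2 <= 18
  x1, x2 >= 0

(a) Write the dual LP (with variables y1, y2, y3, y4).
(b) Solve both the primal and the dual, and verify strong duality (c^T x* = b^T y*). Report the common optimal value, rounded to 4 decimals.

The standard primal-dual pair for 'max c^T x s.t. A x <= b, x >= 0' is:
  Dual:  min b^T y  s.t.  A^T y >= c,  y >= 0.

So the dual LP is:
  minimize  12y1 + 4y2 + 26y3 + 18y4
  subject to:
    y1 + 3y3 + 3y4 >= 1
    y2 + 2y3 + y4 >= 6
    y1, y2, y3, y4 >= 0

Solving the primal: x* = (4.6667, 4).
  primal value c^T x* = 28.6667.
Solving the dual: y* = (0, 5.6667, 0, 0.3333).
  dual value b^T y* = 28.6667.
Strong duality: c^T x* = b^T y*. Confirmed.

28.6667


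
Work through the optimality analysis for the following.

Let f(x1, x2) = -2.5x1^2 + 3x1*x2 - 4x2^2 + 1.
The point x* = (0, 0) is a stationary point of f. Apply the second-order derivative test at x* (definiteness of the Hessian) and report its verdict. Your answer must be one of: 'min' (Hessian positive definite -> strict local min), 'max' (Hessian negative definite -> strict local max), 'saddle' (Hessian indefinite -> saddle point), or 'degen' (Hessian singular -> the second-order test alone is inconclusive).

Compute the Hessian H = grad^2 f:
  H = [[-5, 3], [3, -8]]
Verify stationarity: grad f(x*) = H x* + g = (0, 0).
Eigenvalues of H: -9.8541, -3.1459.
Both eigenvalues < 0, so H is negative definite -> x* is a strict local max.

max
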